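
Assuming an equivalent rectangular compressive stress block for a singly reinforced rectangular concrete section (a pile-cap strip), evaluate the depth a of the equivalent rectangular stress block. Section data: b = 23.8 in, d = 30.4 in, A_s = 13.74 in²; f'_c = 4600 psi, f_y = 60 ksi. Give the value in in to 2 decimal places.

a ≈ 8.86 in

T = A_s f_y = 13.74 × 60 = 824.4 kips.
a = T/(0.85 f'_c b) = 824.4/(0.85 × 4.6 × 23.8) = 8.86 in.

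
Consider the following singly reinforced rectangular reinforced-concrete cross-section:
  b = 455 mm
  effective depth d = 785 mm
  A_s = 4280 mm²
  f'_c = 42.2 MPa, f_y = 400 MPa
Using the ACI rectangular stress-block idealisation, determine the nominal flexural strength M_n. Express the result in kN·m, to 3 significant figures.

T = A_s f_y = 4280 × 400 = 1712000 N = 1712 kN.
From C = T: a = T/(0.85 f'_c b) = 1712000/(0.85 × 42.2 × 455) = 104.90 mm.
M_n = T(d − a/2) = 1712 kN × (785 − 52.45) mm = 1254.13 kN·m.

M_n ≈ 1250 kN·m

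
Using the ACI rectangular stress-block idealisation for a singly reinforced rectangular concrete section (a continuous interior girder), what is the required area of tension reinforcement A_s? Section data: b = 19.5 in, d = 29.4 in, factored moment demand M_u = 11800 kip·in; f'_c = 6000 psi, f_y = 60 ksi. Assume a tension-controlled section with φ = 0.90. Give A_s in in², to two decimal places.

A_s ≈ 8.11 in²

M_n = M_u/φ = 11800/0.90 = 13111.1 kip·in.
From M_n = 0.85 f'_c a b (d − a/2):
a = d − √(d² − 2M_n/(0.85 f'_c b)) = 29.4 − √(29.4² − 2 × 13111.1/(0.85 × 6 × 19.5)) = 4.891 in.
A_s = 0.85 f'_c a b / f_y = 0.85 × 6 × 4.891 × 19.5 / 60 = 8.107 in².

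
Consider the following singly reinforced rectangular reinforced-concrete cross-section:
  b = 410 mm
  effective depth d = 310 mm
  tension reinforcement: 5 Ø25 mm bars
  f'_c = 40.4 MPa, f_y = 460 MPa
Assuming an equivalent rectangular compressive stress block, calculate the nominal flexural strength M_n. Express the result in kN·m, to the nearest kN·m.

A_s = 5 × 491 = 2455 mm².
T = A_s f_y = 2455 × 460 = 1129300 N = 1129.3 kN.
From C = T: a = T/(0.85 f'_c b) = 1129300/(0.85 × 40.4 × 410) = 80.21 mm.
M_n = T(d − a/2) = 1129.3 kN × (310 − 40.105) mm = 304.79 kN·m.

M_n ≈ 305 kN·m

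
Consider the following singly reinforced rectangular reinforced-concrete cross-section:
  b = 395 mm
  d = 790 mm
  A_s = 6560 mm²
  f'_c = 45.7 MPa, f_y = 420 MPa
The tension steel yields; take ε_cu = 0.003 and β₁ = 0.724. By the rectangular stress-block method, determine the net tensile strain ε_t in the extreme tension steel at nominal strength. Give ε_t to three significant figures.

a = A_s f_y/(0.85 f'_c b) = 179.56 mm.
β₁ = 0.724, so c = a/β₁ = 179.56/0.724 = 248.01 mm.
From the linear strain diagram with ε_cu = 0.003: ε_t = 0.003 (d − c)/c = 0.003 × (790 − 248.01)/248.01 = 0.00656.
Since ε_t ≥ 0.005, the section is tension-controlled.

ε_t ≈ 0.00656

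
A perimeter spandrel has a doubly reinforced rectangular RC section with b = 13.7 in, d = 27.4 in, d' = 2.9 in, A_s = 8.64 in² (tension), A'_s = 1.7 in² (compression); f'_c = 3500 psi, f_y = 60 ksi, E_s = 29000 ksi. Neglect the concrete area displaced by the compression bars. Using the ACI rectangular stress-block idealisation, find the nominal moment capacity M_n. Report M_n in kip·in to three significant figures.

Assume both steels yield.
a = (A_s − A'_s) f_y/(0.85 f'_c b) = (8.64 − 1.7) × 60/(0.85 × 3.5 × 13.7) = 10.217 in.
c = a/β₁ = 10.217/0.85 = 12.020 in; ε'_s = 0.003(c − d')/c = 0.0023 ≥ ε_y = 0.0021, so the compression steel yields.
M_n = (A_s − A'_s) f_y (d − a/2) + A'_s f_y (d − d') = 416.4 × (27.4 − 5.1085) + 102 × (27.4 − 2.9) = 9282.2 + 2499.0 = 11781.2 kip·in.

M_n ≈ 11800 kip·in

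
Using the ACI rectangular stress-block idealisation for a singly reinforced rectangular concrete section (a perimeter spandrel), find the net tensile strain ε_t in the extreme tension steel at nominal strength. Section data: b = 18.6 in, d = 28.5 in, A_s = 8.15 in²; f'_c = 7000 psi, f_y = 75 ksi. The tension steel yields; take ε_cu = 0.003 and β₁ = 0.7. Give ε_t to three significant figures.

ε_t ≈ 0.00784

a = A_s f_y/(0.85 f'_c b) = 5.523 in.
β₁ = 0.7, so c = a/β₁ = 5.523/0.7 = 7.890 in.
From the linear strain diagram with ε_cu = 0.003: ε_t = 0.003 (d − c)/c = 0.003 × (28.5 − 7.890)/7.890 = 0.00784.
Since ε_t ≥ 0.005, the section is tension-controlled.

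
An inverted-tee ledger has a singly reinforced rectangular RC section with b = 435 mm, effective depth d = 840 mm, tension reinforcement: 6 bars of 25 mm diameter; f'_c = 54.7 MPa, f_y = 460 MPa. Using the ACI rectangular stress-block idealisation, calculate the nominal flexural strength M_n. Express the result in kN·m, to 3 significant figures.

M_n ≈ 1090 kN·m

A_s = 6 × 491 = 2946 mm².
T = A_s f_y = 2946 × 460 = 1355160 N = 1355.16 kN.
From C = T: a = T/(0.85 f'_c b) = 1355160/(0.85 × 54.7 × 435) = 67.00 mm.
M_n = T(d − a/2) = 1355.16 kN × (840 − 33.5) mm = 1092.94 kN·m.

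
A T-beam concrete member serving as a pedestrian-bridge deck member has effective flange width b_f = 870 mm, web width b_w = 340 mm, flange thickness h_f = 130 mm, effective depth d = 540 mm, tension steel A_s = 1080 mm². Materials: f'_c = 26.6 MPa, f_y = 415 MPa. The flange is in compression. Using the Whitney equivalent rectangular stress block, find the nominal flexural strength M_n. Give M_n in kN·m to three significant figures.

M_n ≈ 237 kN·m

Tension: T = A_s f_y = 1080 × 415 = 448200 N.
Try a within the flange: a = T/(0.85 f'_c b_f) = 448200/(0.85 × 26.6 × 870) = 22.79 mm.
Since a = 22.79 ≤ h_f = 130 mm, the stress block lies entirely in the flange; analyse as a rectangular beam of width b_f.
M_n = T(d − a/2) = 448200 × (540 − 11.395) = 236.92 × 10⁶ N·mm.
M_n = 236.92 kN·m.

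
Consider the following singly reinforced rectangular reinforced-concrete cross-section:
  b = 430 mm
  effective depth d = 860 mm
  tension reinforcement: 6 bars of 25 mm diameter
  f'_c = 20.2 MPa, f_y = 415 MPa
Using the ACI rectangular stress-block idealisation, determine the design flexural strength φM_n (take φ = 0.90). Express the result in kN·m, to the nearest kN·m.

A_s = 6 × 491 = 2946 mm².
T = A_s f_y = 2946 × 415 = 1222590 N = 1222.59 kN.
From C = T: a = T/(0.85 f'_c b) = 1222590/(0.85 × 20.2 × 430) = 165.59 mm.
M_n = T(d − a/2) = 1222.59 kN × (860 − 82.795) mm = 950.20 kN·m.
φM_n = 0.90 × 950.20 = 855.18 kN·m.

φM_n ≈ 855 kN·m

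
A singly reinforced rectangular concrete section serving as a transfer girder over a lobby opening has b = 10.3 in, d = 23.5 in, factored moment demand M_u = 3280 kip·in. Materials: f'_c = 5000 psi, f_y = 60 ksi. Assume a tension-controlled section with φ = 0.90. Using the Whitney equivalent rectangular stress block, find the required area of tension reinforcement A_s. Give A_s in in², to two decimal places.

M_n = M_u/φ = 3280/0.90 = 3644.44 kip·in.
From M_n = 0.85 f'_c a b (d − a/2):
a = d − √(d² − 2M_n/(0.85 f'_c b)) = 23.5 − √(23.5² − 2 × 3644.44/(0.85 × 5 × 10.3)) = 3.860 in.
A_s = 0.85 f'_c a b / f_y = 0.85 × 5 × 3.860 × 10.3 / 60 = 2.816 in².

A_s ≈ 2.82 in²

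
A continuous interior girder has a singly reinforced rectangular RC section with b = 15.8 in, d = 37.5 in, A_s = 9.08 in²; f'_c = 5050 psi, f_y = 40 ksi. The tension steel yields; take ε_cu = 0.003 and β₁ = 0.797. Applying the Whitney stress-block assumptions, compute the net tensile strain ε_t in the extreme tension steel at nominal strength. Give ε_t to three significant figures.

ε_t ≈ 0.0137

a = A_s f_y/(0.85 f'_c b) = 5.355 in.
β₁ = 0.797, so c = a/β₁ = 5.355/0.797 = 6.719 in.
From the linear strain diagram with ε_cu = 0.003: ε_t = 0.003 (d − c)/c = 0.003 × (37.5 − 6.719)/6.719 = 0.0137.
Since ε_t ≥ 0.005, the section is tension-controlled.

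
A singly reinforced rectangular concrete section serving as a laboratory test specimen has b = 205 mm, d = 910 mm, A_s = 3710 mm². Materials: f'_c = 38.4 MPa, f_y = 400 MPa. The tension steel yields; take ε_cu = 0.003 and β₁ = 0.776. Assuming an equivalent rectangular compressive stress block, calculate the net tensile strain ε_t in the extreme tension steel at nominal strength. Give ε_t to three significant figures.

a = A_s f_y/(0.85 f'_c b) = 221.78 mm.
β₁ = 0.776, so c = a/β₁ = 221.78/0.776 = 285.80 mm.
From the linear strain diagram with ε_cu = 0.003: ε_t = 0.003 (d − c)/c = 0.003 × (910 − 285.80)/285.80 = 0.00655.
Since ε_t ≥ 0.005, the section is tension-controlled.

ε_t ≈ 0.00655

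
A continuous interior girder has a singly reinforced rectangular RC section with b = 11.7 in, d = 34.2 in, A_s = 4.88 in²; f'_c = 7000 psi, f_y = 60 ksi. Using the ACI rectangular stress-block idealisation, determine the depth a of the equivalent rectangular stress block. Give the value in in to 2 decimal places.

a ≈ 4.21 in

T = A_s f_y = 4.88 × 60 = 292.8 kips.
a = T/(0.85 f'_c b) = 292.8/(0.85 × 7 × 11.7) = 4.21 in.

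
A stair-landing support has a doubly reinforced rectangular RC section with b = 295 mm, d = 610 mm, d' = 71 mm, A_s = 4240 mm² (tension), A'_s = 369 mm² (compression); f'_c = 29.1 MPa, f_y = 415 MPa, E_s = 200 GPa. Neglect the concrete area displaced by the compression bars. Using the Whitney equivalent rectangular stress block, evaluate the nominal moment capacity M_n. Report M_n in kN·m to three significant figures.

M_n ≈ 886 kN·m

Assume both tension and compression steel yield.
Net tension couple steel: A_s − A'_s = 3871 mm².
a = (A_s − A'_s) f_y / (0.85 f'_c b) = 1606465/(0.85 × 29.1 × 295) = 220.16 mm.
c = a/β₁ = 220.16/0.842 = 261.47 mm; ε'_s = 0.003(c − d')/c = 0.0022 ≥ f_y/E_s = 0.0021, so compression steel does yield.
M_n = (A_s − A'_s) f_y (d − a/2) + A'_s f_y (d − d') = [1606465 × (610 − 110.08) + 153135 × (610 − 71)] × 10⁻⁶ = 803.10 + 82.54 = 885.64 kN·m.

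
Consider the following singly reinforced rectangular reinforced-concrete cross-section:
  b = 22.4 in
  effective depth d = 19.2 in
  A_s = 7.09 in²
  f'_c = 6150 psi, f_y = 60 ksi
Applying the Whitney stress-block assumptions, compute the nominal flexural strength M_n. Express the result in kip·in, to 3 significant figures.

M_n ≈ 7390 kip·in

T = A_s f_y = 7.09 × 60 = 425.4 kips.
a = T/(0.85 f'_c b) = 425.4/(0.85 × 6.15 × 22.4) = 3.633 in.
M_n = T(d − a/2) = 425.4 × (19.2 − 1.8165) = 7394.9 kip·in.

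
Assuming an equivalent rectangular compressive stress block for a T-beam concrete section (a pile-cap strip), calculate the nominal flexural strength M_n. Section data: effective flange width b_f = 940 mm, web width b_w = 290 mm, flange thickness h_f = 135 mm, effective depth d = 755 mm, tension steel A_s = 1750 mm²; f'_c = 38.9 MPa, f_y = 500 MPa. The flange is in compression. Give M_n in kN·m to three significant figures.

Tension: T = A_s f_y = 1750 × 500 = 875000 N.
Try a within the flange: a = T/(0.85 f'_c b_f) = 875000/(0.85 × 38.9 × 940) = 28.15 mm.
Since a = 28.15 ≤ h_f = 135 mm, the stress block lies entirely in the flange; analyse as a rectangular beam of width b_f.
M_n = T(d − a/2) = 875000 × (755 − 14.075) = 648.31 × 10⁶ N·mm.
M_n = 648.31 kN·m.

M_n ≈ 648 kN·m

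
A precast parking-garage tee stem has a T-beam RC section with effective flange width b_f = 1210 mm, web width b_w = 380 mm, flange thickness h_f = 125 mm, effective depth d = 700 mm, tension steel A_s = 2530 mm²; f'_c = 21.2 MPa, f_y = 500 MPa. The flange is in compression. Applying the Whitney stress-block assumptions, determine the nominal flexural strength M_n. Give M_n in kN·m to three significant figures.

M_n ≈ 849 kN·m

Tension: T = A_s f_y = 2530 × 500 = 1265000 N.
Try a within the flange: a = T/(0.85 f'_c b_f) = 1265000/(0.85 × 21.2 × 1210) = 58.02 mm.
Since a = 58.02 ≤ h_f = 125 mm, the stress block lies entirely in the flange; analyse as a rectangular beam of width b_f.
M_n = T(d − a/2) = 1265000 × (700 − 29.01) = 848.80 × 10⁶ N·mm.
M_n = 848.80 kN·m.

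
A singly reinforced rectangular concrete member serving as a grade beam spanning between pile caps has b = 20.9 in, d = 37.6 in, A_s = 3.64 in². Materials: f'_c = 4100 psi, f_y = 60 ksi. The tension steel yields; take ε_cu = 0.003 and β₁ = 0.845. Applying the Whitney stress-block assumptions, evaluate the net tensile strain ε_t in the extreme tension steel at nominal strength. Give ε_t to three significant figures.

a = A_s f_y/(0.85 f'_c b) = 2.998 in.
β₁ = 0.845, so c = a/β₁ = 2.998/0.845 = 3.548 in.
From the linear strain diagram with ε_cu = 0.003: ε_t = 0.003 (d − c)/c = 0.003 × (37.6 − 3.548)/3.548 = 0.0288.
Since ε_t ≥ 0.005, the section is tension-controlled.

ε_t ≈ 0.0288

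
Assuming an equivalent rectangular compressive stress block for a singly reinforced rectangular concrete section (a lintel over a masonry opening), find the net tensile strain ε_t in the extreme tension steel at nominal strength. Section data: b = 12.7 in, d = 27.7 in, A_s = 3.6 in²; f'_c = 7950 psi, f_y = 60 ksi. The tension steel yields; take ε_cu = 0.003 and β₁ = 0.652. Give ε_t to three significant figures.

ε_t ≈ 0.0185

a = A_s f_y/(0.85 f'_c b) = 2.517 in.
β₁ = 0.652, so c = a/β₁ = 2.517/0.652 = 3.860 in.
From the linear strain diagram with ε_cu = 0.003: ε_t = 0.003 (d − c)/c = 0.003 × (27.7 − 3.860)/3.860 = 0.0185.
Since ε_t ≥ 0.005, the section is tension-controlled.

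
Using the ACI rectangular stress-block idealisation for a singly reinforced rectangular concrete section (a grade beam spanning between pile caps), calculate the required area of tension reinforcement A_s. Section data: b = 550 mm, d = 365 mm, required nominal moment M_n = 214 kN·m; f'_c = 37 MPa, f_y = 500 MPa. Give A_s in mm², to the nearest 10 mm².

With M_n = 0.85 f'_c a b (d − a/2), solve the quadratic for a:
a = d − √(d² − 2M_n/(0.85 f'_c b)) = 365 − √(365² − 2 × 214×10⁶/(0.85 × 37 × 550)) = 35.63 mm.
A_s = 0.85 f'_c a b / f_y = 0.85 × 37 × 35.63 × 550 / 500 = 1232.6 mm².

A_s ≈ 1230 mm²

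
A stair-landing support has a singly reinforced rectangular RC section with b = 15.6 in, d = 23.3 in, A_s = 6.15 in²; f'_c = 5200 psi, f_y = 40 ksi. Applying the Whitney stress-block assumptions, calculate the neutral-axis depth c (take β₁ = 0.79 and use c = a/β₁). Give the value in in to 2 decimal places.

T = A_s f_y = 6.15 × 40 = 246 kips.
a = T/(0.85 f'_c b) = 246/(0.85 × 5.2 × 15.6) = 3.5677 in.
With β₁ = 0.79, c = a/β₁ = 3.5677/0.79 = 4.52 in.

c ≈ 4.52 in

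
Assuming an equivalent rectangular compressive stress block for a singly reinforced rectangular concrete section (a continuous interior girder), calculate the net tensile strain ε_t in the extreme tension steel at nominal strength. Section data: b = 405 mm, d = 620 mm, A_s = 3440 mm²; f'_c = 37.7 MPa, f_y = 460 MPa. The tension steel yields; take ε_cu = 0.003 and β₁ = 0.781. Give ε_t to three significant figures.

a = A_s f_y/(0.85 f'_c b) = 121.93 mm.
β₁ = 0.781, so c = a/β₁ = 121.93/0.781 = 156.12 mm.
From the linear strain diagram with ε_cu = 0.003: ε_t = 0.003 (d − c)/c = 0.003 × (620 − 156.12)/156.12 = 0.00891.
Since ε_t ≥ 0.005, the section is tension-controlled.

ε_t ≈ 0.00891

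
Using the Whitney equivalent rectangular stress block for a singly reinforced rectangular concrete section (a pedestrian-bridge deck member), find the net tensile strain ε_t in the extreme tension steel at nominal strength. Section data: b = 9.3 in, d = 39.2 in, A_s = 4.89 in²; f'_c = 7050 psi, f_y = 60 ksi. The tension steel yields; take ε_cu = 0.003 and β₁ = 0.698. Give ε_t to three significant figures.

ε_t ≈ 0.0126

a = A_s f_y/(0.85 f'_c b) = 5.265 in.
β₁ = 0.698, so c = a/β₁ = 5.265/0.698 = 7.543 in.
From the linear strain diagram with ε_cu = 0.003: ε_t = 0.003 (d − c)/c = 0.003 × (39.2 − 7.543)/7.543 = 0.0126.
Since ε_t ≥ 0.005, the section is tension-controlled.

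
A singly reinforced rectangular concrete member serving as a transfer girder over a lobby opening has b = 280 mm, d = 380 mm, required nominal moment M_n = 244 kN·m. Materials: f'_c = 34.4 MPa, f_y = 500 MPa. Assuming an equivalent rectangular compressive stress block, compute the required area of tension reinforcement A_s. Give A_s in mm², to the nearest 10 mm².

With M_n = 0.85 f'_c a b (d − a/2), solve the quadratic for a:
a = d − √(d² − 2M_n/(0.85 f'_c b)) = 380 − √(380² − 2 × 244×10⁶/(0.85 × 34.4 × 280)) = 88.80 mm.
A_s = 0.85 f'_c a b / f_y = 0.85 × 34.4 × 88.80 × 280 / 500 = 1454.0 mm².

A_s ≈ 1450 mm²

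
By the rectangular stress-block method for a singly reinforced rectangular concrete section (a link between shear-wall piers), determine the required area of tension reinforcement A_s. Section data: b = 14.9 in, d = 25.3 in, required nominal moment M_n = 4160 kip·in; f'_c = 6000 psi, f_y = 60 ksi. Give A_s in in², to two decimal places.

From M_n = 0.85 f'_c a b (d − a/2):
a = d − √(d² − 2M_n/(0.85 f'_c b)) = 25.3 − √(25.3² − 2 × 4160/(0.85 × 6 × 14.9)) = 2.265 in.
A_s = 0.85 f'_c a b / f_y = 0.85 × 6 × 2.265 × 14.9 / 60 = 2.869 in².

A_s ≈ 2.87 in²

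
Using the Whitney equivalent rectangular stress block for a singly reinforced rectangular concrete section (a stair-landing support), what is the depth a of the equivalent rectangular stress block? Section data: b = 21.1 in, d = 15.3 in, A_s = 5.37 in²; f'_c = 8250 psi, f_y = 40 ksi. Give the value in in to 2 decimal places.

a ≈ 1.45 in

T = A_s f_y = 5.37 × 40 = 214.8 kips.
a = T/(0.85 f'_c b) = 214.8/(0.85 × 8.25 × 21.1) = 1.45 in.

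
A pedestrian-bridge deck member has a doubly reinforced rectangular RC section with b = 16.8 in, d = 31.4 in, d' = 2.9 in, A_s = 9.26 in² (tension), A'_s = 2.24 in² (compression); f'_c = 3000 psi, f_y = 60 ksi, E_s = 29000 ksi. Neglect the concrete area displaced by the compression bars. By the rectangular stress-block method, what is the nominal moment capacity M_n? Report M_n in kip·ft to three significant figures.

M_n ≈ 1250 kip·ft

Assume both steels yield.
a = (A_s − A'_s) f_y/(0.85 f'_c b) = (9.26 − 2.24) × 60/(0.85 × 3 × 16.8) = 9.832 in.
c = a/β₁ = 9.832/0.85 = 11.567 in; ε'_s = 0.003(c − d')/c = 0.0022 ≥ ε_y = 0.0021, so the compression steel yields.
M_n = (A_s − A'_s) f_y (d − a/2) + A'_s f_y (d − d') = 421.2 × (31.4 − 4.916) + 134.4 × (31.4 − 2.9) = 11155.1 + 3830.4 = 14985.5 kip·in = 14985.5/12 = 1248.79 kip·ft.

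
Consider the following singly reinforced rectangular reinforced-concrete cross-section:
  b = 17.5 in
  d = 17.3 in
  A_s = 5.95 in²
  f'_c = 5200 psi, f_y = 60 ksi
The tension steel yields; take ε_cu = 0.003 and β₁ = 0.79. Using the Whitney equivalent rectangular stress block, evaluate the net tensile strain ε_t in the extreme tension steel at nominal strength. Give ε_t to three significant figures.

ε_t ≈ 0.00588

a = A_s f_y/(0.85 f'_c b) = 4.615 in.
β₁ = 0.79, so c = a/β₁ = 4.615/0.79 = 5.842 in.
From the linear strain diagram with ε_cu = 0.003: ε_t = 0.003 (d − c)/c = 0.003 × (17.3 − 5.842)/5.842 = 0.00588.
Since ε_t ≥ 0.005, the section is tension-controlled.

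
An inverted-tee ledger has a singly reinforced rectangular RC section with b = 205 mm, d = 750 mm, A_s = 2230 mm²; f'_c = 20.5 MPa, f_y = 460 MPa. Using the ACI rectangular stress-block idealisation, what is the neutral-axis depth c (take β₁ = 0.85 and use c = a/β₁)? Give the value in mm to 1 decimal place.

T = A_s f_y = 2230 × 460 = 1025800 N = 1025.8 kN.
Setting C = 0.85 f'_c a b equal to T: a = 1025800/(0.85 × 20.5 × 205) = 287.168 mm.
With β₁ = 0.85, c = a/β₁ = 287.168/0.85 = 337.8 mm.

c ≈ 337.8 mm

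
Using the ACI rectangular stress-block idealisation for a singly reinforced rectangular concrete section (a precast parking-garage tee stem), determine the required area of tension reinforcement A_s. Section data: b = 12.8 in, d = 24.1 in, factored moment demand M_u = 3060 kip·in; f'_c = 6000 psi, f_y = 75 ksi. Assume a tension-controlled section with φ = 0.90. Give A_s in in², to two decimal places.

M_n = M_u/φ = 3060/0.90 = 3400 kip·in.
From M_n = 0.85 f'_c a b (d − a/2):
a = d − √(d² − 2M_n/(0.85 f'_c b)) = 24.1 − √(24.1² − 2 × 3400/(0.85 × 6 × 12.8)) = 2.268 in.
A_s = 0.85 f'_c a b / f_y = 0.85 × 6 × 2.268 × 12.8 / 75 = 1.974 in².

A_s ≈ 1.97 in²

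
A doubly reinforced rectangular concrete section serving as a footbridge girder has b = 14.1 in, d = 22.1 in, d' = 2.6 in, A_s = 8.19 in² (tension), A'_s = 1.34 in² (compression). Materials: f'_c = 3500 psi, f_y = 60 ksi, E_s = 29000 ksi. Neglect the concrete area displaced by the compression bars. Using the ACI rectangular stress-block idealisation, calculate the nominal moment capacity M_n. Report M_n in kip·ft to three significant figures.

M_n ≈ 720 kip·ft

Assume both steels yield.
a = (A_s − A'_s) f_y/(0.85 f'_c b) = (8.19 − 1.34) × 60/(0.85 × 3.5 × 14.1) = 9.798 in.
c = a/β₁ = 9.798/0.85 = 11.527 in; ε'_s = 0.003(c − d')/c = 0.0023 ≥ ε_y = 0.0021, so the compression steel yields.
M_n = (A_s − A'_s) f_y (d − a/2) + A'_s f_y (d − d') = 411 × (22.1 − 4.899) + 80.4 × (22.1 − 2.6) = 7069.6 + 1567.8 = 8637.4 kip·in = 8637.4/12 = 719.78 kip·ft.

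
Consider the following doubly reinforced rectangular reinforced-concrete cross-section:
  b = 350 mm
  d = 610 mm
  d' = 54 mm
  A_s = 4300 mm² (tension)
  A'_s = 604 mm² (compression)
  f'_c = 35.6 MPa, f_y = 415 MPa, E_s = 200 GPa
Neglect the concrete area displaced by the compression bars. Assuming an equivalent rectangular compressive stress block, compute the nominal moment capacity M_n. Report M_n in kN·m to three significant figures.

M_n ≈ 964 kN·m

Assume both tension and compression steel yield.
Net tension couple steel: A_s − A'_s = 3696 mm².
a = (A_s − A'_s) f_y / (0.85 f'_c b) = 1533840/(0.85 × 35.6 × 350) = 144.82 mm.
c = a/β₁ = 144.82/0.796 = 181.93 mm; ε'_s = 0.003(c − d')/c = 0.0021 ≥ f_y/E_s = 0.0021, so compression steel does yield.
M_n = (A_s − A'_s) f_y (d − a/2) + A'_s f_y (d − d') = [1533840 × (610 − 72.41) + 250660 × (610 − 54)] × 10⁻⁶ = 824.58 + 139.37 = 963.95 kN·m.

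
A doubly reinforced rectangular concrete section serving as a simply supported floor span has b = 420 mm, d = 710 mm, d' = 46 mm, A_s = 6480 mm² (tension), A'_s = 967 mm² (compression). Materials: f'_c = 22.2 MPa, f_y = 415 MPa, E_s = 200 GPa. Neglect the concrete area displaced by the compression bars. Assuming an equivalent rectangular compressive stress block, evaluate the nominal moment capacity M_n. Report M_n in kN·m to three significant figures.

Assume both tension and compression steel yield.
Net tension couple steel: A_s − A'_s = 5513 mm².
a = (A_s − A'_s) f_y / (0.85 f'_c b) = 2287895/(0.85 × 22.2 × 420) = 288.68 mm.
c = a/β₁ = 288.68/0.85 = 339.62 mm; ε'_s = 0.003(c − d')/c = 0.0026 ≥ f_y/E_s = 0.0021, so compression steel does yield.
M_n = (A_s − A'_s) f_y (d − a/2) + A'_s f_y (d − d') = [2287895 × (710 − 144.34) + 401305 × (710 − 46)] × 10⁻⁶ = 1294.17 + 266.47 = 1560.64 kN·m.

M_n ≈ 1560 kN·m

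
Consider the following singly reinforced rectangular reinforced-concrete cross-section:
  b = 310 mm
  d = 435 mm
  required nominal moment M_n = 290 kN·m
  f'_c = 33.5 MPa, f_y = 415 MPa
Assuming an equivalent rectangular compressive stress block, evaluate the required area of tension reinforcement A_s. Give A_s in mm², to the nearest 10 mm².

A_s ≈ 1780 mm²

With M_n = 0.85 f'_c a b (d − a/2), solve the quadratic for a:
a = d − √(d² − 2M_n/(0.85 f'_c b)) = 435 − √(435² − 2 × 290×10⁶/(0.85 × 33.5 × 310)) = 83.55 mm.
A_s = 0.85 f'_c a b / f_y = 0.85 × 33.5 × 83.55 × 310 / 415 = 1777.1 mm².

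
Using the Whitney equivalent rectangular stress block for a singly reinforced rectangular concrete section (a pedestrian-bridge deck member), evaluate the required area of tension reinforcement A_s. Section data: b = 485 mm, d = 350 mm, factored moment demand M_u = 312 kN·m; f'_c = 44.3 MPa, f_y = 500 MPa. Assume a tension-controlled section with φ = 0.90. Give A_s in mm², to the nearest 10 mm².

M_n = M_u/φ = 312/0.90 = 346.667 kN·m.
With M_n = 0.85 f'_c a b (d − a/2), solve the quadratic for a:
a = d − √(d² − 2M_n/(0.85 f'_c b)) = 350 − √(350² − 2 × 346.667×10⁶/(0.85 × 44.3 × 485)) = 59.25 mm.
A_s = 0.85 f'_c a b / f_y = 0.85 × 44.3 × 59.25 × 485 / 500 = 2164.1 mm².

A_s ≈ 2160 mm²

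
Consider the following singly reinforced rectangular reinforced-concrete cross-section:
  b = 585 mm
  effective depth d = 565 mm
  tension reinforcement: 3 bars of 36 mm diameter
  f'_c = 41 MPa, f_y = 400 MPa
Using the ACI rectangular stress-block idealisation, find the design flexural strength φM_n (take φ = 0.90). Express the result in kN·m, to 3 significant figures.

φM_n ≈ 588 kN·m

A_s = 3 × 1018 = 3054 mm².
T = A_s f_y = 3054 × 400 = 1221600 N = 1221.6 kN.
From C = T: a = T/(0.85 f'_c b) = 1221600/(0.85 × 41 × 585) = 59.92 mm.
M_n = T(d − a/2) = 1221.6 kN × (565 − 29.96) mm = 653.60 kN·m.
φM_n = 0.90 × 653.60 = 588.24 kN·m.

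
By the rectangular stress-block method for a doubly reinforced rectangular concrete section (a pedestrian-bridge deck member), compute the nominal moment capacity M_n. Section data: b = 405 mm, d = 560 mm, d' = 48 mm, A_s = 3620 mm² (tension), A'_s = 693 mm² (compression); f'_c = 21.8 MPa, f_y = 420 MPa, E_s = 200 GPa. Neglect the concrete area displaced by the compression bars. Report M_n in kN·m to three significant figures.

M_n ≈ 737 kN·m

Assume both tension and compression steel yield.
Net tension couple steel: A_s − A'_s = 2927 mm².
a = (A_s − A'_s) f_y / (0.85 f'_c b) = 1229340/(0.85 × 21.8 × 405) = 163.81 mm.
c = a/β₁ = 163.81/0.85 = 192.72 mm; ε'_s = 0.003(c − d')/c = 0.0023 ≥ f_y/E_s = 0.0021, so compression steel does yield.
M_n = (A_s − A'_s) f_y (d − a/2) + A'_s f_y (d − d') = [1229340 × (560 − 81.905) + 291060 × (560 − 48)] × 10⁻⁶ = 587.74 + 149.02 = 736.76 kN·m.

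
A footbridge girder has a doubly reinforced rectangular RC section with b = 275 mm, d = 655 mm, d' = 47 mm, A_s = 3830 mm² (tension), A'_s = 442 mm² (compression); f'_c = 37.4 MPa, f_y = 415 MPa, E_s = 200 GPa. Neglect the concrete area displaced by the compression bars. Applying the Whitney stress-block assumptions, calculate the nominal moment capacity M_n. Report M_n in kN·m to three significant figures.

M_n ≈ 919 kN·m

Assume both tension and compression steel yield.
Net tension couple steel: A_s − A'_s = 3388 mm².
a = (A_s − A'_s) f_y / (0.85 f'_c b) = 1406020/(0.85 × 37.4 × 275) = 160.83 mm.
c = a/β₁ = 160.83/0.783 = 205.40 mm; ε'_s = 0.003(c − d')/c = 0.0023 ≥ f_y/E_s = 0.0021, so compression steel does yield.
M_n = (A_s − A'_s) f_y (d − a/2) + A'_s f_y (d − d') = [1406020 × (655 − 80.415) + 183430 × (655 − 47)] × 10⁻⁶ = 807.88 + 111.53 = 919.41 kN·m.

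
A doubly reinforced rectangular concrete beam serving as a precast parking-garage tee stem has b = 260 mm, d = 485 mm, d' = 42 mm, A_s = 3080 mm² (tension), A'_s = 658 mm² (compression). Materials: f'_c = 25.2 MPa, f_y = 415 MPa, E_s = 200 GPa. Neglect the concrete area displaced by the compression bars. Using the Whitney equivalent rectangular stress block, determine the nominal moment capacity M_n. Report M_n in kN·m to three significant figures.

Assume both tension and compression steel yield.
Net tension couple steel: A_s − A'_s = 2422 mm².
a = (A_s − A'_s) f_y / (0.85 f'_c b) = 1005130/(0.85 × 25.2 × 260) = 180.48 mm.
c = a/β₁ = 180.48/0.85 = 212.33 mm; ε'_s = 0.003(c − d')/c = 0.0024 ≥ f_y/E_s = 0.0021, so compression steel does yield.
M_n = (A_s − A'_s) f_y (d − a/2) + A'_s f_y (d − d') = [1005130 × (485 − 90.24) + 273070 × (485 − 42)] × 10⁻⁶ = 396.79 + 120.97 = 517.76 kN·m.

M_n ≈ 518 kN·m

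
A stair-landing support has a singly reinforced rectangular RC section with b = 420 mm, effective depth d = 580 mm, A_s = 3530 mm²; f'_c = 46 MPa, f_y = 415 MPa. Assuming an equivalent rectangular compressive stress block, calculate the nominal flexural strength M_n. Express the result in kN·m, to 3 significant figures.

T = A_s f_y = 3530 × 415 = 1464950 N = 1464.95 kN.
From C = T: a = T/(0.85 f'_c b) = 1464950/(0.85 × 46 × 420) = 89.21 mm.
M_n = T(d − a/2) = 1464.95 kN × (580 − 44.605) mm = 784.33 kN·m.

M_n ≈ 784 kN·m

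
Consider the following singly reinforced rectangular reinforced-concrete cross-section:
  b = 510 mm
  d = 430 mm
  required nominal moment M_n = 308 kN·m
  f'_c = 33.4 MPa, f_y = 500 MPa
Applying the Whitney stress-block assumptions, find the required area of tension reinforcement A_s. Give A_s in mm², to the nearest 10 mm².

A_s ≈ 1530 mm²

With M_n = 0.85 f'_c a b (d − a/2), solve the quadratic for a:
a = d − √(d² − 2M_n/(0.85 f'_c b)) = 430 − √(430² − 2 × 308×10⁶/(0.85 × 33.4 × 510)) = 52.70 mm.
A_s = 0.85 f'_c a b / f_y = 0.85 × 33.4 × 52.70 × 510 / 500 = 1526.1 mm².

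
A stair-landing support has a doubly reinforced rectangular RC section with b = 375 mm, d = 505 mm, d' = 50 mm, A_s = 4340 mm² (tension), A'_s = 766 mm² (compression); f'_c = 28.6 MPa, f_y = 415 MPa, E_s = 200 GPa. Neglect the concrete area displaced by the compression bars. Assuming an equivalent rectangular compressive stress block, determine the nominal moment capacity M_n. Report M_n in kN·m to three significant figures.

M_n ≈ 773 kN·m

Assume both tension and compression steel yield.
Net tension couple steel: A_s − A'_s = 3574 mm².
a = (A_s − A'_s) f_y / (0.85 f'_c b) = 1483210/(0.85 × 28.6 × 375) = 162.70 mm.
c = a/β₁ = 162.70/0.846 = 192.32 mm; ε'_s = 0.003(c − d')/c = 0.0022 ≥ f_y/E_s = 0.0021, so compression steel does yield.
M_n = (A_s − A'_s) f_y (d − a/2) + A'_s f_y (d − d') = [1483210 × (505 − 81.35) + 317890 × (505 − 50)] × 10⁻⁶ = 628.36 + 144.64 = 773.00 kN·m.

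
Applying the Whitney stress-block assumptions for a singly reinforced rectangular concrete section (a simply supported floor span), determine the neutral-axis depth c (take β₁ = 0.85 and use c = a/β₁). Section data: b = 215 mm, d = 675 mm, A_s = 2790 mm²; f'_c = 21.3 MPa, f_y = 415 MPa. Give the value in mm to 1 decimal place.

c ≈ 349.9 mm

T = A_s f_y = 2790 × 415 = 1157850 N = 1157.85 kN.
Setting C = 0.85 f'_c a b equal to T: a = 1157850/(0.85 × 21.3 × 215) = 297.451 mm.
With β₁ = 0.85, c = a/β₁ = 297.451/0.85 = 349.9 mm.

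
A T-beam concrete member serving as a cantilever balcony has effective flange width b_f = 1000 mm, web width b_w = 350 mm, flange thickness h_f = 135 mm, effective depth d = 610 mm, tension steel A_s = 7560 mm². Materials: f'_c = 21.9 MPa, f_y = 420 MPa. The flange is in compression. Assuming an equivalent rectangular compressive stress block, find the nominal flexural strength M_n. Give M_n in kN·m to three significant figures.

Tension: T = A_s f_y = 7560 × 420 = 3175200 N.
Try a within the flange: a = T/(0.85 f'_c b_f) = 3175200/(0.85 × 21.9 × 1000) = 170.57 mm.
a = 170.57 > h_f = 135 mm: the block extends into the web. Split into flange-overhang and web parts.
C_f = 0.85 f'_c (b_f − b_w) h_f = 0.85 × 21.9 × (1000 − 350) × 135 = 1633466 N.
Remaining web compression depth: a_w = (T − C_f)/(0.85 f'_c b_w) = (3175200 − 1633466)/(0.85 × 21.9 × 350) = 236.63 mm.
M_n = C_f(d − h_f/2) + (T − C_f)(d − a_w/2) = 1633466 × (610 − 67.5) + 1541734 × (610 − 118.315) = 886.16 + 758.05 = 1644.21 × 10⁶ N·mm.
M_n = 1644.21 kN·m.

M_n ≈ 1640 kN·m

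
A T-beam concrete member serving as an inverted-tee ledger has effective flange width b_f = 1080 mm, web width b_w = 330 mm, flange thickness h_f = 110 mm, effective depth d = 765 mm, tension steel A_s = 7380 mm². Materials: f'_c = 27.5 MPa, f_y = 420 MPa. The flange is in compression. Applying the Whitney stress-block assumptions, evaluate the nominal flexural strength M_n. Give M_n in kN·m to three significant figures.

M_n ≈ 2180 kN·m

Tension: T = A_s f_y = 7380 × 420 = 3099600 N.
Try a within the flange: a = T/(0.85 f'_c b_f) = 3099600/(0.85 × 27.5 × 1080) = 122.78 mm.
a = 122.78 > h_f = 110 mm: the block extends into the web. Split into flange-overhang and web parts.
C_f = 0.85 f'_c (b_f − b_w) h_f = 0.85 × 27.5 × (1080 − 330) × 110 = 1928438 N.
Remaining web compression depth: a_w = (T − C_f)/(0.85 f'_c b_w) = (3099600 − 1928438)/(0.85 × 27.5 × 330) = 151.83 mm.
M_n = C_f(d − h_f/2) + (T − C_f)(d − a_w/2) = 1928438 × (765 − 55) + 1171162 × (765 − 75.915) = 1369.19 + 807.03 = 2176.22 × 10⁶ N·mm.
M_n = 2176.22 kN·m.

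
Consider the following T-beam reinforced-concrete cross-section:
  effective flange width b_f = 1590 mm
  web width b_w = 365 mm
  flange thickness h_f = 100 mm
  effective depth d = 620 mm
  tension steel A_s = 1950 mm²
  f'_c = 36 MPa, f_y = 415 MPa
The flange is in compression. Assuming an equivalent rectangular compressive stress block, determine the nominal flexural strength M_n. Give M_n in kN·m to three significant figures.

M_n ≈ 495 kN·m

Tension: T = A_s f_y = 1950 × 415 = 809250 N.
Try a within the flange: a = T/(0.85 f'_c b_f) = 809250/(0.85 × 36 × 1590) = 16.63 mm.
Since a = 16.63 ≤ h_f = 100 mm, the stress block lies entirely in the flange; analyse as a rectangular beam of width b_f.
M_n = T(d − a/2) = 809250 × (620 − 8.315) = 495.01 × 10⁶ N·mm.
M_n = 495.01 kN·m.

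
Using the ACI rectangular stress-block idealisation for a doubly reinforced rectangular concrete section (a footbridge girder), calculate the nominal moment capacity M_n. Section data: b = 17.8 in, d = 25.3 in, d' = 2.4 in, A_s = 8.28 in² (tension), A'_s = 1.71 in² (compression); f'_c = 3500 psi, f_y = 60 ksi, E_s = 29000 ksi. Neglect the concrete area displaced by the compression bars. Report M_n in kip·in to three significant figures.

Assume both steels yield.
a = (A_s − A'_s) f_y/(0.85 f'_c b) = (8.28 − 1.71) × 60/(0.85 × 3.5 × 17.8) = 7.444 in.
c = a/β₁ = 7.444/0.85 = 8.758 in; ε'_s = 0.003(c − d')/c = 0.0022 ≥ ε_y = 0.0021, so the compression steel yields.
M_n = (A_s − A'_s) f_y (d − a/2) + A'_s f_y (d − d') = 394.2 × (25.3 − 3.722) + 102.6 × (25.3 − 2.4) = 8506.0 + 2349.5 = 10855.5 kip·in.

M_n ≈ 10900 kip·in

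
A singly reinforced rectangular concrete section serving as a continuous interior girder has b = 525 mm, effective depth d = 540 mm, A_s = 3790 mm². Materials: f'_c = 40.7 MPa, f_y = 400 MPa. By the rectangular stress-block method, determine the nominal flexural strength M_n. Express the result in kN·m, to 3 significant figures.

M_n ≈ 755 kN·m

T = A_s f_y = 3790 × 400 = 1516000 N = 1516 kN.
From C = T: a = T/(0.85 f'_c b) = 1516000/(0.85 × 40.7 × 525) = 83.47 mm.
M_n = T(d − a/2) = 1516 kN × (540 − 41.735) mm = 755.37 kN·m.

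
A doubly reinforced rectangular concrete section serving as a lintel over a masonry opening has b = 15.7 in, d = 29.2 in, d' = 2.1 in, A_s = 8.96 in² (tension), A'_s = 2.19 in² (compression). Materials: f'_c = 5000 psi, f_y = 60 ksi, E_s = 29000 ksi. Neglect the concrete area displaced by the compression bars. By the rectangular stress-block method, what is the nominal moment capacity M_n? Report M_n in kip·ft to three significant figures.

M_n ≈ 1180 kip·ft

Assume both steels yield.
a = (A_s − A'_s) f_y/(0.85 f'_c b) = (8.96 − 2.19) × 60/(0.85 × 5 × 15.7) = 6.088 in.
c = a/β₁ = 6.088/0.8 = 7.610 in; ε'_s = 0.003(c − d')/c = 0.0022 ≥ ε_y = 0.0021, so the compression steel yields.
M_n = (A_s − A'_s) f_y (d − a/2) + A'_s f_y (d − d') = 406.2 × (29.2 − 3.044) + 131.4 × (29.2 − 2.1) = 10624.6 + 3560.9 = 14185.5 kip·in = 14185.5/12 = 1182.13 kip·ft.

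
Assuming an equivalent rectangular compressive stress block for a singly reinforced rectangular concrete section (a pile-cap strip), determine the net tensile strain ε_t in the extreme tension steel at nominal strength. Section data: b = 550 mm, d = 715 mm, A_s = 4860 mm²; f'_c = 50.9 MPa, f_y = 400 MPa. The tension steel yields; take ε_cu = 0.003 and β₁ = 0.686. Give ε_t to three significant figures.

ε_t ≈ 0.0150

a = A_s f_y/(0.85 f'_c b) = 81.70 mm.
β₁ = 0.686, so c = a/β₁ = 81.70/0.686 = 119.10 mm.
From the linear strain diagram with ε_cu = 0.003: ε_t = 0.003 (d − c)/c = 0.003 × (715 − 119.10)/119.10 = 0.0150.
Since ε_t ≥ 0.005, the section is tension-controlled.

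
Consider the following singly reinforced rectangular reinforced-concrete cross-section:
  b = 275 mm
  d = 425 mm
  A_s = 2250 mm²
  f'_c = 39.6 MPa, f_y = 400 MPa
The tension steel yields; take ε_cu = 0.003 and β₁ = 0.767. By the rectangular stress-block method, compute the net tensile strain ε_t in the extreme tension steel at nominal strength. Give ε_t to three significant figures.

a = A_s f_y/(0.85 f'_c b) = 97.23 mm.
β₁ = 0.767, so c = a/β₁ = 97.23/0.767 = 126.77 mm.
From the linear strain diagram with ε_cu = 0.003: ε_t = 0.003 (d − c)/c = 0.003 × (425 − 126.77)/126.77 = 0.00706.
Since ε_t ≥ 0.005, the section is tension-controlled.

ε_t ≈ 0.00706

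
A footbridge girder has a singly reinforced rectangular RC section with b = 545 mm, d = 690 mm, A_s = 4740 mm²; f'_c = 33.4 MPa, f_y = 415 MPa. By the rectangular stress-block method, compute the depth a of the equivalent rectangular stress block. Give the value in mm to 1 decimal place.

a ≈ 127.1 mm

T = A_s f_y = 4740 × 415 = 1967100 N = 1967.1 kN.
Setting C = 0.85 f'_c a b equal to T: a = 1967100/(0.85 × 33.4 × 545) = 127.1 mm.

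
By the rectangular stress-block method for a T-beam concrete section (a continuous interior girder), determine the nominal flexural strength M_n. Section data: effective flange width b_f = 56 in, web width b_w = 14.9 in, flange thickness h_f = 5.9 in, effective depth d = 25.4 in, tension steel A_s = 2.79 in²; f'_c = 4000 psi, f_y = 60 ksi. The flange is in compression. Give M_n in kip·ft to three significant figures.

Tension: T = A_s f_y = 2.79 × 60 = 167.4 kips.
Try a within the flange: a = T/(0.85 f'_c b_f) = 167.4/(0.85 × 4 × 56) = 0.879 in.
Since a = 0.879 ≤ h_f = 5.9 in, the stress block lies entirely in the flange; analyse as a rectangular beam of width b_f.
M_n = T(d − a/2) = 167.4 × (25.4 − 0.4395) = 4178.4 kip·in.
M_n = 4178.4/12 = 348.20 kip·ft.

M_n ≈ 348 kip·ft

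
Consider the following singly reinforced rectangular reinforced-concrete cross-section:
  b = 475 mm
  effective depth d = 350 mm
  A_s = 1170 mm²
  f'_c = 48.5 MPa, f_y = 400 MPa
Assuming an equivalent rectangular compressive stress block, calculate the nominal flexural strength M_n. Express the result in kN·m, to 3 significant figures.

M_n ≈ 158 kN·m

T = A_s f_y = 1170 × 400 = 468000 N = 468 kN.
From C = T: a = T/(0.85 f'_c b) = 468000/(0.85 × 48.5 × 475) = 23.90 mm.
M_n = T(d − a/2) = 468 kN × (350 − 11.95) mm = 158.21 kN·m.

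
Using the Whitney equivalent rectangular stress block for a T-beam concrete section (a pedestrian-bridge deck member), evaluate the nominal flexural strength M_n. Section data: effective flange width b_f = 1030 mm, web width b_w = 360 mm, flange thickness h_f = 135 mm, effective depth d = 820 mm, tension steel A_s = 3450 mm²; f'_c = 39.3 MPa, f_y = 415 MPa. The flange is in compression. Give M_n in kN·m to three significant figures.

Tension: T = A_s f_y = 3450 × 415 = 1431750 N.
Try a within the flange: a = T/(0.85 f'_c b_f) = 1431750/(0.85 × 39.3 × 1030) = 41.61 mm.
Since a = 41.61 ≤ h_f = 135 mm, the stress block lies entirely in the flange; analyse as a rectangular beam of width b_f.
M_n = T(d − a/2) = 1431750 × (820 − 20.805) = 1144.25 × 10⁶ N·mm.
M_n = 1144.25 kN·m.

M_n ≈ 1140 kN·m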